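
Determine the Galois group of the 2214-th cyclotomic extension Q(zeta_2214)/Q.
|Gal(Q(zeta_2214)/Q)| = phi(2214) = 720; group ≅ (Z/2214Z)^* ≅ Z/18Z × Z/40Z

The n-th cyclotomic polynomial Φ_2214(x) is the minimal polynomial of zeta_2214 over Q and has degree phi(2214) = 720. So Q(zeta_2214) is a degree-720 Galois extension with Galois group (Z/2214Z)^*. By CRT, (Z/2214Z)^* ≅ (Z/2Z)^* × (Z/27Z)^* × (Z/41Z)^*. Each prime-power unit group is (Z/2Z)^* ≅ trivial group (order 1); (Z/27Z)^* ≅ Z/18Z; (Z/41Z)^* ≅ Z/40Z. Hence Gal(Q(zeta_2214)/Q) ≅ Z/18Z × Z/40Z.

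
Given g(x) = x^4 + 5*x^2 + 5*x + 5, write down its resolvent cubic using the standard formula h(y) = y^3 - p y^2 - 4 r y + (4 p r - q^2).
h(y) = y^3 - 5*y^2 - 20*y + 75

Identify coefficients: p = 5, q = 5, r = 5.
Plug into h(y) = y^3 - p y^2 - 4 r y + (4 p r - q^2):
  h(y) = y^3 - (5) y^2 - 4*(5) y + (4*(5)*(5) - (5)^2)
       = y^3 + (-5) y^2 + (-20) y + (75).
Simplifying: h(y) = y^3 - 5*y^2 - 20*y + 75.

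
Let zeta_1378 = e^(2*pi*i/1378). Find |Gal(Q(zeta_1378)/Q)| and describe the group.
|Gal(Q(zeta_1378)/Q)| = phi(1378) = 624; group ≅ (Z/1378Z)^* ≅ Z/12Z × Z/52Z

The n-th cyclotomic polynomial Φ_1378(x) is the minimal polynomial of zeta_1378 over Q and has degree phi(1378) = 624. So Q(zeta_1378) is a degree-624 Galois extension with Galois group (Z/1378Z)^*. By CRT, (Z/1378Z)^* ≅ (Z/2Z)^* × (Z/13Z)^* × (Z/53Z)^*. Each prime-power unit group is (Z/2Z)^* ≅ trivial group (order 1); (Z/13Z)^* ≅ Z/12Z; (Z/53Z)^* ≅ Z/52Z. Hence Gal(Q(zeta_1378)/Q) ≅ Z/12Z × Z/52Z.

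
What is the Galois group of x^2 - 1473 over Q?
Gal(K/Q) = Z/2Z (cyclic of order 2)

x^2 - 1473 is irreducible over Q since 1473 is not a rational square. The splitting field Q(sqrt(1473)) has degree 2 over Q, and its unique nontrivial automorphism is sqrt(1473) ↦ -sqrt(1473). Hence Gal(Q(sqrt(1473))/Q) = Z/2Z.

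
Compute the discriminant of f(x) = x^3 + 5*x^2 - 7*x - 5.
Δ = 7572

For x^3 + a x^2 + b x + c the discriminant is Δ = 18 a b c - 4 a^3 c + a^2 b^2 - 4 b^3 - 27 c^2.
Plug a = 5, b = -7, c = -5:
  18*(5)*(-7)*(-5) - 4*(5)^3*(-5) + (5)^2*(-7)^2 - 4*(-7)^3 - 27*(-5)^2
  = 3150 + (2500) + 1225 + (1372) + (-675)
  = 7572.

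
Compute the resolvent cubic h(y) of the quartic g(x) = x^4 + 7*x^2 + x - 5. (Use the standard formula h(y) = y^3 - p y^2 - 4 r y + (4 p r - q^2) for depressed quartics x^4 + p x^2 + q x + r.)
h(y) = y^3 - 7*y^2 + 20*y - 141

Identify coefficients: p = 7, q = 1, r = -5.
Plug into h(y) = y^3 - p y^2 - 4 r y + (4 p r - q^2):
  h(y) = y^3 - (7) y^2 - 4*(-5) y + (4*(7)*(-5) - (1)^2)
       = y^3 + (-7) y^2 + (20) y + (-141).
Simplifying: h(y) = y^3 - 7*y^2 + 20*y - 141.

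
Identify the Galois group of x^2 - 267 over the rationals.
Gal(K/Q) = Z/2Z (cyclic of order 2)

x^2 - 267 is irreducible over Q since 267 is not a rational square. The splitting field Q(sqrt(267)) has degree 2 over Q, and its unique nontrivial automorphism is sqrt(267) ↦ -sqrt(267). Hence Gal(Q(sqrt(267))/Q) = Z/2Z.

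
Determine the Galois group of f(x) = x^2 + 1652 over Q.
Gal(K/Q) = Z/2Z (cyclic of order 2)

x^2 + 1652 is irreducible over Q since -1652 is not a rational square. The splitting field Q(sqrt(-1652)) has degree 2 over Q, and its unique nontrivial automorphism is sqrt(-1652) ↦ -sqrt(-1652). Hence Gal(Q(sqrt(-1652))/Q) = Z/2Z.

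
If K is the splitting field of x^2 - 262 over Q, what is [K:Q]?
[K:Q] = 2

The polynomial x^2 - 262 is irreducible over Q since 262 is not a perfect square. Its splitting field is Q(sqrt(262)), which has degree 2 over Q.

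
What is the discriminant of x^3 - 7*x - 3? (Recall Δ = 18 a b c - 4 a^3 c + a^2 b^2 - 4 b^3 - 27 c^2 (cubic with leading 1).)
Δ = 1129

For x^3 + a x^2 + b x + c the discriminant is Δ = 18 a b c - 4 a^3 c + a^2 b^2 - 4 b^3 - 27 c^2.
Plug a = 0, b = -7, c = -3:
  18*(0)*(-7)*(-3) - 4*(0)^3*(-3) + (0)^2*(-7)^2 - 4*(-7)^3 - 27*(-3)^2
  = 0 + (0) + 0 + (1372) + (-243)
  = 1129.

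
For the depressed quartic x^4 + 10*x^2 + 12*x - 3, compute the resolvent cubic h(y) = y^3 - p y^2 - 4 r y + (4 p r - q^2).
h(y) = y^3 - 10*y^2 + 12*y - 264

Identify coefficients: p = 10, q = 12, r = -3.
Plug into h(y) = y^3 - p y^2 - 4 r y + (4 p r - q^2):
  h(y) = y^3 - (10) y^2 - 4*(-3) y + (4*(10)*(-3) - (12)^2)
       = y^3 + (-10) y^2 + (12) y + (-264).
Simplifying: h(y) = y^3 - 10*y^2 + 12*y - 264.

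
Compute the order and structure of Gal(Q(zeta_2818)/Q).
|Gal(Q(zeta_2818)/Q)| = phi(2818) = 1408; group ≅ (Z/2818Z)^* ≅ Z/1408Z

The n-th cyclotomic polynomial Φ_2818(x) is the minimal polynomial of zeta_2818 over Q and has degree phi(2818) = 1408. So Q(zeta_2818) is a degree-1408 Galois extension with Galois group (Z/2818Z)^*. By CRT, (Z/2818Z)^* ≅ (Z/2Z)^* × (Z/1409Z)^*. Each prime-power unit group is (Z/2Z)^* ≅ trivial group (order 1); (Z/1409Z)^* ≅ Z/1408Z. Hence Gal(Q(zeta_2818)/Q) ≅ Z/1408Z.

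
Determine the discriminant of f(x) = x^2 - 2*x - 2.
Δ = 12

For a quadratic a x^2 + b x + c the discriminant is Δ = b^2 - 4ac = (-2)^2 - 4*(1)*(-2) = 4 - (-8) = 12.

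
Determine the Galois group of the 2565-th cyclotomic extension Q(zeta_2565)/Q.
|Gal(Q(zeta_2565)/Q)| = phi(2565) = 1296; group ≅ (Z/2565Z)^* ≅ Z/4Z × Z/18Z × Z/18Z

The n-th cyclotomic polynomial Φ_2565(x) is the minimal polynomial of zeta_2565 over Q and has degree phi(2565) = 1296. So Q(zeta_2565) is a degree-1296 Galois extension with Galois group (Z/2565Z)^*. By CRT, (Z/2565Z)^* ≅ (Z/27Z)^* × (Z/5Z)^* × (Z/19Z)^*. Each prime-power unit group is (Z/27Z)^* ≅ Z/18Z; (Z/5Z)^* ≅ Z/4Z; (Z/19Z)^* ≅ Z/18Z. Hence Gal(Q(zeta_2565)/Q) ≅ Z/4Z × Z/18Z × Z/18Z.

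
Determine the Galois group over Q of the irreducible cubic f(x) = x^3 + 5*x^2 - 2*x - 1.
Gal(K/Q) = S_3 (symmetric group of order 6)

Compute the discriminant of x^3 + (5)*x^2 + (-2)*x + (-1): Δ = 785. Since Δ is not a rational square, the Galois group is not contained in A_3; it must be the full S_3 (irreducibility of the cubic rules out anything smaller).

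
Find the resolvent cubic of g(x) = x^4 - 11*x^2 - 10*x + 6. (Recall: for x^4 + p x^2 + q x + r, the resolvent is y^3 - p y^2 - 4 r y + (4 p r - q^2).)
h(y) = y^3 + 11*y^2 - 24*y - 364

Identify coefficients: p = -11, q = -10, r = 6.
Plug into h(y) = y^3 - p y^2 - 4 r y + (4 p r - q^2):
  h(y) = y^3 - (-11) y^2 - 4*(6) y + (4*(-11)*(6) - (-10)^2)
       = y^3 + (11) y^2 + (-24) y + (-364).
Simplifying: h(y) = y^3 + 11*y^2 - 24*y - 364.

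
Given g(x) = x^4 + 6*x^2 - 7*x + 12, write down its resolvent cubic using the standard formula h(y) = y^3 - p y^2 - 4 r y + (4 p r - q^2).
h(y) = y^3 - 6*y^2 - 48*y + 239

Identify coefficients: p = 6, q = -7, r = 12.
Plug into h(y) = y^3 - p y^2 - 4 r y + (4 p r - q^2):
  h(y) = y^3 - (6) y^2 - 4*(12) y + (4*(6)*(12) - (-7)^2)
       = y^3 + (-6) y^2 + (-48) y + (239).
Simplifying: h(y) = y^3 - 6*y^2 - 48*y + 239.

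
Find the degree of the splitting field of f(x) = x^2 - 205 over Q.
[K:Q] = 2

The polynomial x^2 - 205 is irreducible over Q since 205 is not a perfect square. Its splitting field is Q(sqrt(205)), which has degree 2 over Q.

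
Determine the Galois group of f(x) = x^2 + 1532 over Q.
Gal(K/Q) = Z/2Z (cyclic of order 2)

x^2 + 1532 is irreducible over Q since -1532 is not a rational square. The splitting field Q(sqrt(-1532)) has degree 2 over Q, and its unique nontrivial automorphism is sqrt(-1532) ↦ -sqrt(-1532). Hence Gal(Q(sqrt(-1532))/Q) = Z/2Z.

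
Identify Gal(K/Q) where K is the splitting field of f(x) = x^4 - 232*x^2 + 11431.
Gal(K/Q) = V_4 (Klein four-group, Z/2Z × Z/2Z)

f factors as (x^2 - 161)(x^2 - 71), so the splitting field is K = Q(sqrt(161), sqrt(71)). The elements 161, 71, 11431 are all non-squares in Q, so sqrt(161) and sqrt(71) generate independent quadratic extensions. Thus [K:Q] = 4 and Gal(K/Q) is generated by the two order-2 automorphisms sqrt(161) ↦ -sqrt(161) and sqrt(71) ↦ -sqrt(71), giving V_4.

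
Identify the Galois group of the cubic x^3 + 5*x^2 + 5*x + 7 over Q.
Gal(K/Q) = S_3 (symmetric group of order 6)

Compute the discriminant of x^3 + (5)*x^2 + (5)*x + (7): Δ = -1548. Since Δ is not a rational square, the Galois group is not contained in A_3; it must be the full S_3 (irreducibility of the cubic rules out anything smaller).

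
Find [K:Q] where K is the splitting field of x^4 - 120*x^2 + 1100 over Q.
[K:Q] = 4

f factors as (x^2 - 10)(x^2 - 110); the splitting field is K = Q(sqrt(10), sqrt(110)). Since 10, 110, and 1100 are all non-squares in Q, the three subfields Q(sqrt(10)), Q(sqrt(110)), Q(sqrt(1100)) are distinct degree-2 extensions, so [K:Q] = 4 (Klein four Galois group).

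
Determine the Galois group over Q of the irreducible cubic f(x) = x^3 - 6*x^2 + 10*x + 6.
Gal(K/Q) = S_3 (symmetric group of order 6)

Compute the discriminant of x^3 + (-6)*x^2 + (10)*x + (6): Δ = -2668. Since Δ is not a rational square, the Galois group is not contained in A_3; it must be the full S_3 (irreducibility of the cubic rules out anything smaller).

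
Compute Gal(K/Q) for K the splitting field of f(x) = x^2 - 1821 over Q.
Gal(K/Q) = Z/2Z (cyclic of order 2)

x^2 - 1821 is irreducible over Q since 1821 is not a rational square. The splitting field Q(sqrt(1821)) has degree 2 over Q, and its unique nontrivial automorphism is sqrt(1821) ↦ -sqrt(1821). Hence Gal(Q(sqrt(1821))/Q) = Z/2Z.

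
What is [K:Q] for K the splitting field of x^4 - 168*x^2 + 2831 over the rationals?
[K:Q] = 4

f factors as (x^2 - 19)(x^2 - 149); the splitting field is K = Q(sqrt(19), sqrt(149)). Since 19, 149, and 2831 are all non-squares in Q, the three subfields Q(sqrt(19)), Q(sqrt(149)), Q(sqrt(2831)) are distinct degree-2 extensions, so [K:Q] = 4 (Klein four Galois group).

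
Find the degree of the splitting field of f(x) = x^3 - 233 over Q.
[K:Q] = 6

x^3 - 233 has one real root r = 233^(1/3) and two complex roots r*zeta_3, r*zeta_3^2 where zeta_3 = e^(2*pi*i/3). The splitting field is Q(r, zeta_3). [Q(r):Q] = 3 and [Q(zeta_3):Q] = 2 with gcd = 1, so [Q(r, zeta_3):Q] = 3 * 2 = 6.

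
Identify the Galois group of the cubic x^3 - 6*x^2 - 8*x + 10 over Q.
Gal(K/Q) = S_3 (symmetric group of order 6)

Compute the discriminant of x^3 + (-6)*x^2 + (-8)*x + (10): Δ = 18932. Since Δ is not a rational square, the Galois group is not contained in A_3; it must be the full S_3 (irreducibility of the cubic rules out anything smaller).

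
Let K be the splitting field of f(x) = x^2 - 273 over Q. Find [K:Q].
[K:Q] = 2

The polynomial x^2 - 273 is irreducible over Q since 273 is not a perfect square. Its splitting field is Q(sqrt(273)), which has degree 2 over Q.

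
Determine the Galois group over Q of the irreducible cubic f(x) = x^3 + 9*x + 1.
Gal(K/Q) = S_3 (symmetric group of order 6)

Compute the discriminant of x^3 + (0)*x^2 + (9)*x + (1): Δ = -2943. Since Δ is not a rational square, the Galois group is not contained in A_3; it must be the full S_3 (irreducibility of the cubic rules out anything smaller).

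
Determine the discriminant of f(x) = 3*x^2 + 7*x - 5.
Δ = 109

For a quadratic a x^2 + b x + c the discriminant is Δ = b^2 - 4ac = (7)^2 - 4*(3)*(-5) = 49 - (-60) = 109.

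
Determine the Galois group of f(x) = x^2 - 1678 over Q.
Gal(K/Q) = Z/2Z (cyclic of order 2)

x^2 - 1678 is irreducible over Q since 1678 is not a rational square. The splitting field Q(sqrt(1678)) has degree 2 over Q, and its unique nontrivial automorphism is sqrt(1678) ↦ -sqrt(1678). Hence Gal(Q(sqrt(1678))/Q) = Z/2Z.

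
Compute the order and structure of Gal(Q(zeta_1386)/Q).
|Gal(Q(zeta_1386)/Q)| = phi(1386) = 360; group ≅ (Z/1386Z)^* ≅ Z/6Z × Z/6Z × Z/10Z

The n-th cyclotomic polynomial Φ_1386(x) is the minimal polynomial of zeta_1386 over Q and has degree phi(1386) = 360. So Q(zeta_1386) is a degree-360 Galois extension with Galois group (Z/1386Z)^*. By CRT, (Z/1386Z)^* ≅ (Z/2Z)^* × (Z/9Z)^* × (Z/7Z)^* × (Z/11Z)^*. Each prime-power unit group is (Z/2Z)^* ≅ trivial group (order 1); (Z/9Z)^* ≅ Z/6Z; (Z/7Z)^* ≅ Z/6Z; (Z/11Z)^* ≅ Z/10Z. Hence Gal(Q(zeta_1386)/Q) ≅ Z/6Z × Z/6Z × Z/10Z.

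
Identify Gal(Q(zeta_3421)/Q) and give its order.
|Gal(Q(zeta_3421)/Q)| = phi(3421) = 3100; group ≅ (Z/3421Z)^* ≅ Z/10Z × Z/310Z

The n-th cyclotomic polynomial Φ_3421(x) is the minimal polynomial of zeta_3421 over Q and has degree phi(3421) = 3100. So Q(zeta_3421) is a degree-3100 Galois extension with Galois group (Z/3421Z)^*. By CRT, (Z/3421Z)^* ≅ (Z/11Z)^* × (Z/311Z)^*. Each prime-power unit group is (Z/11Z)^* ≅ Z/10Z; (Z/311Z)^* ≅ Z/310Z. Hence Gal(Q(zeta_3421)/Q) ≅ Z/10Z × Z/310Z.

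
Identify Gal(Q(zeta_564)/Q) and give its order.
|Gal(Q(zeta_564)/Q)| = phi(564) = 184; group ≅ (Z/564Z)^* ≅ Z/2Z × Z/2Z × Z/46Z

The n-th cyclotomic polynomial Φ_564(x) is the minimal polynomial of zeta_564 over Q and has degree phi(564) = 184. So Q(zeta_564) is a degree-184 Galois extension with Galois group (Z/564Z)^*. By CRT, (Z/564Z)^* ≅ (Z/4Z)^* × (Z/3Z)^* × (Z/47Z)^*. Each prime-power unit group is (Z/4Z)^* ≅ Z/2Z; (Z/3Z)^* ≅ Z/2Z; (Z/47Z)^* ≅ Z/46Z. Hence Gal(Q(zeta_564)/Q) ≅ Z/2Z × Z/2Z × Z/46Z.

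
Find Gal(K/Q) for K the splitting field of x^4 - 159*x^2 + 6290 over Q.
Gal(K/Q) = V_4 (Klein four-group, Z/2Z × Z/2Z)

f factors as (x^2 - 74)(x^2 - 85), so the splitting field is K = Q(sqrt(74), sqrt(85)). The elements 74, 85, 6290 are all non-squares in Q, so sqrt(74) and sqrt(85) generate independent quadratic extensions. Thus [K:Q] = 4 and Gal(K/Q) is generated by the two order-2 automorphisms sqrt(74) ↦ -sqrt(74) and sqrt(85) ↦ -sqrt(85), giving V_4.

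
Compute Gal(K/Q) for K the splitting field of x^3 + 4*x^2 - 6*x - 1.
Gal(K/Q) = S_3 (symmetric group of order 6)

Compute the discriminant of x^3 + (4)*x^2 + (-6)*x + (-1): Δ = 2101. Since Δ is not a rational square, the Galois group is not contained in A_3; it must be the full S_3 (irreducibility of the cubic rules out anything smaller).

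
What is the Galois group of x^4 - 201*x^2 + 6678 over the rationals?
Gal(K/Q) = V_4 (Klein four-group, Z/2Z × Z/2Z)

f factors as (x^2 - 42)(x^2 - 159), so the splitting field is K = Q(sqrt(42), sqrt(159)). The elements 42, 159, 6678 are all non-squares in Q, so sqrt(42) and sqrt(159) generate independent quadratic extensions. Thus [K:Q] = 4 and Gal(K/Q) is generated by the two order-2 automorphisms sqrt(42) ↦ -sqrt(42) and sqrt(159) ↦ -sqrt(159), giving V_4.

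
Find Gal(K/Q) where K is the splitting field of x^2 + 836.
Gal(K/Q) = Z/2Z (cyclic of order 2)

x^2 + 836 is irreducible over Q since -836 is not a rational square. The splitting field Q(sqrt(-836)) has degree 2 over Q, and its unique nontrivial automorphism is sqrt(-836) ↦ -sqrt(-836). Hence Gal(Q(sqrt(-836))/Q) = Z/2Z.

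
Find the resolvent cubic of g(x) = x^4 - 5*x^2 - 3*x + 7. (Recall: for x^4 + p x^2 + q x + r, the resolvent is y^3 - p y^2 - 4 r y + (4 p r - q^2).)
h(y) = y^3 + 5*y^2 - 28*y - 149

Identify coefficients: p = -5, q = -3, r = 7.
Plug into h(y) = y^3 - p y^2 - 4 r y + (4 p r - q^2):
  h(y) = y^3 - (-5) y^2 - 4*(7) y + (4*(-5)*(7) - (-3)^2)
       = y^3 + (5) y^2 + (-28) y + (-149).
Simplifying: h(y) = y^3 + 5*y^2 - 28*y - 149.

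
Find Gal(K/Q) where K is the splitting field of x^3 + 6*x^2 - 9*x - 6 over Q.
Gal(K/Q) = A_3 (cyclic of order 3)

Compute the discriminant of x^3 + (6)*x^2 + (-9)*x + (-6): Δ = 15876. Since Δ is a perfect square (Δ = 126^2), the Galois group is contained in A_3. Irreducibility forces the group to be transitive on three roots, so Gal = A_3.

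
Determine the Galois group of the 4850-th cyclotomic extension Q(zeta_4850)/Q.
|Gal(Q(zeta_4850)/Q)| = phi(4850) = 1920; group ≅ (Z/4850Z)^* ≅ Z/20Z × Z/96Z

The n-th cyclotomic polynomial Φ_4850(x) is the minimal polynomial of zeta_4850 over Q and has degree phi(4850) = 1920. So Q(zeta_4850) is a degree-1920 Galois extension with Galois group (Z/4850Z)^*. By CRT, (Z/4850Z)^* ≅ (Z/2Z)^* × (Z/25Z)^* × (Z/97Z)^*. Each prime-power unit group is (Z/2Z)^* ≅ trivial group (order 1); (Z/25Z)^* ≅ Z/20Z; (Z/97Z)^* ≅ Z/96Z. Hence Gal(Q(zeta_4850)/Q) ≅ Z/20Z × Z/96Z.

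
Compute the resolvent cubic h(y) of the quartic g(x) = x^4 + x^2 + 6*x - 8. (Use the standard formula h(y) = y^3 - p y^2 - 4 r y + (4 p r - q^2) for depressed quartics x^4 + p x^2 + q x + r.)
h(y) = y^3 - y^2 + 32*y - 68

Identify coefficients: p = 1, q = 6, r = -8.
Plug into h(y) = y^3 - p y^2 - 4 r y + (4 p r - q^2):
  h(y) = y^3 - (1) y^2 - 4*(-8) y + (4*(1)*(-8) - (6)^2)
       = y^3 + (-1) y^2 + (32) y + (-68).
Simplifying: h(y) = y^3 - y^2 + 32*y - 68.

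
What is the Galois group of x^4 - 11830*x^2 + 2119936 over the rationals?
Gal(K/Q) = Z/2Z (cyclic of order 2)

f factors as (x^2 - 11648)(x^2 - 182), so the splitting field is K = Q(sqrt(11648), sqrt(182)). The squarefree part of 11648 is 182 and the squarefree part of 182 is also 182, so sqrt(11648) and sqrt(182) are both rational multiples of sqrt(182). Hence Q(sqrt(11648)) = Q(sqrt(182)) = Q(sqrt(182)), and the splitting field collapses to a single degree-2 extension with Galois group Z/2Z.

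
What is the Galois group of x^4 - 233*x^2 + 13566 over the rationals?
Gal(K/Q) = V_4 (Klein four-group, Z/2Z × Z/2Z)

f factors as (x^2 - 114)(x^2 - 119), so the splitting field is K = Q(sqrt(114), sqrt(119)). The elements 114, 119, 13566 are all non-squares in Q, so sqrt(114) and sqrt(119) generate independent quadratic extensions. Thus [K:Q] = 4 and Gal(K/Q) is generated by the two order-2 automorphisms sqrt(114) ↦ -sqrt(114) and sqrt(119) ↦ -sqrt(119), giving V_4.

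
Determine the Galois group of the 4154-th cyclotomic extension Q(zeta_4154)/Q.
|Gal(Q(zeta_4154)/Q)| = phi(4154) = 1980; group ≅ (Z/4154Z)^* ≅ Z/30Z × Z/66Z

The n-th cyclotomic polynomial Φ_4154(x) is the minimal polynomial of zeta_4154 over Q and has degree phi(4154) = 1980. So Q(zeta_4154) is a degree-1980 Galois extension with Galois group (Z/4154Z)^*. By CRT, (Z/4154Z)^* ≅ (Z/2Z)^* × (Z/31Z)^* × (Z/67Z)^*. Each prime-power unit group is (Z/2Z)^* ≅ trivial group (order 1); (Z/31Z)^* ≅ Z/30Z; (Z/67Z)^* ≅ Z/66Z. Hence Gal(Q(zeta_4154)/Q) ≅ Z/30Z × Z/66Z.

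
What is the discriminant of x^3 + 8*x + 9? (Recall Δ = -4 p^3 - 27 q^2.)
Δ = -4235

For a depressed cubic x^3 + p x + q the discriminant is Δ = -4 p^3 - 27 q^2 = -4*(8)^3 - 27*(9)^2 = -2048 - 2187 = -4235.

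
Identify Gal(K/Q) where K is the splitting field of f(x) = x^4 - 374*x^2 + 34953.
Gal(K/Q) = V_4 (Klein four-group, Z/2Z × Z/2Z)

f factors as (x^2 - 191)(x^2 - 183), so the splitting field is K = Q(sqrt(191), sqrt(183)). The elements 191, 183, 34953 are all non-squares in Q, so sqrt(191) and sqrt(183) generate independent quadratic extensions. Thus [K:Q] = 4 and Gal(K/Q) is generated by the two order-2 automorphisms sqrt(191) ↦ -sqrt(191) and sqrt(183) ↦ -sqrt(183), giving V_4.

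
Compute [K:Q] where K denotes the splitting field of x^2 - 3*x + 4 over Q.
[K:Q] = 2

The discriminant of x^2 + (-3)*x + (4) is b^2 - 4c = 9 - (16) = -7. Since -7 is not a perfect square in Q, the polynomial is irreducible over Q. Its two roots generate a degree-2 extension, so [K:Q] = 2.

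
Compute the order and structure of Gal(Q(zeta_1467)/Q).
|Gal(Q(zeta_1467)/Q)| = phi(1467) = 972; group ≅ (Z/1467Z)^* ≅ Z/6Z × Z/162Z

The n-th cyclotomic polynomial Φ_1467(x) is the minimal polynomial of zeta_1467 over Q and has degree phi(1467) = 972. So Q(zeta_1467) is a degree-972 Galois extension with Galois group (Z/1467Z)^*. By CRT, (Z/1467Z)^* ≅ (Z/9Z)^* × (Z/163Z)^*. Each prime-power unit group is (Z/9Z)^* ≅ Z/6Z; (Z/163Z)^* ≅ Z/162Z. Hence Gal(Q(zeta_1467)/Q) ≅ Z/6Z × Z/162Z.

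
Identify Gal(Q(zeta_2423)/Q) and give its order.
|Gal(Q(zeta_2423)/Q)| = phi(2423) = 2422; group ≅ (Z/2423Z)^* ≅ Z/2422Z

The n-th cyclotomic polynomial Φ_2423(x) is the minimal polynomial of zeta_2423 over Q and has degree phi(2423) = 2422. So Q(zeta_2423) is a degree-2422 Galois extension with Galois group (Z/2423Z)^*. (Z/2423Z)^* is cyclic since 2423 is an odd prime power (or 4). Hence Gal(Q(zeta_2423)/Q) ≅ Z/2422Z.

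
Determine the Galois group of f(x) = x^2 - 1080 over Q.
Gal(K/Q) = Z/2Z (cyclic of order 2)

x^2 - 1080 is irreducible over Q since 1080 is not a rational square. The splitting field Q(sqrt(1080)) has degree 2 over Q, and its unique nontrivial automorphism is sqrt(1080) ↦ -sqrt(1080). Hence Gal(Q(sqrt(1080))/Q) = Z/2Z.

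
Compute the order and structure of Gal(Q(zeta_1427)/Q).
|Gal(Q(zeta_1427)/Q)| = phi(1427) = 1426; group ≅ (Z/1427Z)^* ≅ Z/1426Z

The n-th cyclotomic polynomial Φ_1427(x) is the minimal polynomial of zeta_1427 over Q and has degree phi(1427) = 1426. So Q(zeta_1427) is a degree-1426 Galois extension with Galois group (Z/1427Z)^*. (Z/1427Z)^* is cyclic since 1427 is an odd prime power (or 4). Hence Gal(Q(zeta_1427)/Q) ≅ Z/1426Z.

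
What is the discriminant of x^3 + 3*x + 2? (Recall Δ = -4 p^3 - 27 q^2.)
Δ = -216

For a depressed cubic x^3 + p x + q the discriminant is Δ = -4 p^3 - 27 q^2 = -4*(3)^3 - 27*(2)^2 = -108 - 108 = -216.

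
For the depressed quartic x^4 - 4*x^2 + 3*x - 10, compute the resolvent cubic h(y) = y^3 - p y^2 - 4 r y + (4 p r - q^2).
h(y) = y^3 + 4*y^2 + 40*y + 151

Identify coefficients: p = -4, q = 3, r = -10.
Plug into h(y) = y^3 - p y^2 - 4 r y + (4 p r - q^2):
  h(y) = y^3 - (-4) y^2 - 4*(-10) y + (4*(-4)*(-10) - (3)^2)
       = y^3 + (4) y^2 + (40) y + (151).
Simplifying: h(y) = y^3 + 4*y^2 + 40*y + 151.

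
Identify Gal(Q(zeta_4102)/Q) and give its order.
|Gal(Q(zeta_4102)/Q)| = phi(4102) = 1752; group ≅ (Z/4102Z)^* ≅ Z/6Z × Z/292Z

The n-th cyclotomic polynomial Φ_4102(x) is the minimal polynomial of zeta_4102 over Q and has degree phi(4102) = 1752. So Q(zeta_4102) is a degree-1752 Galois extension with Galois group (Z/4102Z)^*. By CRT, (Z/4102Z)^* ≅ (Z/2Z)^* × (Z/7Z)^* × (Z/293Z)^*. Each prime-power unit group is (Z/2Z)^* ≅ trivial group (order 1); (Z/7Z)^* ≅ Z/6Z; (Z/293Z)^* ≅ Z/292Z. Hence Gal(Q(zeta_4102)/Q) ≅ Z/6Z × Z/292Z.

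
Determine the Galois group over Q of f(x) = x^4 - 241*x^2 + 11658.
Gal(K/Q) = V_4 (Klein four-group, Z/2Z × Z/2Z)

f factors as (x^2 - 174)(x^2 - 67), so the splitting field is K = Q(sqrt(174), sqrt(67)). The elements 174, 67, 11658 are all non-squares in Q, so sqrt(174) and sqrt(67) generate independent quadratic extensions. Thus [K:Q] = 4 and Gal(K/Q) is generated by the two order-2 automorphisms sqrt(174) ↦ -sqrt(174) and sqrt(67) ↦ -sqrt(67), giving V_4.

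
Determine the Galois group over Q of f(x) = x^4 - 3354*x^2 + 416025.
Gal(K/Q) = Z/2Z (cyclic of order 2)

f factors as (x^2 - 129)(x^2 - 3225), so the splitting field is K = Q(sqrt(129), sqrt(3225)). The squarefree part of 129 is 129 and the squarefree part of 3225 is also 129, so sqrt(129) and sqrt(3225) are both rational multiples of sqrt(129). Hence Q(sqrt(129)) = Q(sqrt(3225)) = Q(sqrt(129)), and the splitting field collapses to a single degree-2 extension with Galois group Z/2Z.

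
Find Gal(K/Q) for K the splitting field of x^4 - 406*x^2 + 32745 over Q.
Gal(K/Q) = V_4 (Klein four-group, Z/2Z × Z/2Z)

f factors as (x^2 - 295)(x^2 - 111), so the splitting field is K = Q(sqrt(295), sqrt(111)). The elements 295, 111, 32745 are all non-squares in Q, so sqrt(295) and sqrt(111) generate independent quadratic extensions. Thus [K:Q] = 4 and Gal(K/Q) is generated by the two order-2 automorphisms sqrt(295) ↦ -sqrt(295) and sqrt(111) ↦ -sqrt(111), giving V_4.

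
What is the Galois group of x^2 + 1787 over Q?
Gal(K/Q) = Z/2Z (cyclic of order 2)

x^2 + 1787 is irreducible over Q since -1787 is not a rational square. The splitting field Q(sqrt(-1787)) has degree 2 over Q, and its unique nontrivial automorphism is sqrt(-1787) ↦ -sqrt(-1787). Hence Gal(Q(sqrt(-1787))/Q) = Z/2Z.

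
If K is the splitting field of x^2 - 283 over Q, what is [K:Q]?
[K:Q] = 2

The polynomial x^2 - 283 is irreducible over Q since 283 is not a perfect square. Its splitting field is Q(sqrt(283)), which has degree 2 over Q.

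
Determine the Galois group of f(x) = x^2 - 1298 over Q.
Gal(K/Q) = Z/2Z (cyclic of order 2)

x^2 - 1298 is irreducible over Q since 1298 is not a rational square. The splitting field Q(sqrt(1298)) has degree 2 over Q, and its unique nontrivial automorphism is sqrt(1298) ↦ -sqrt(1298). Hence Gal(Q(sqrt(1298))/Q) = Z/2Z.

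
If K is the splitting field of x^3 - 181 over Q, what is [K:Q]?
[K:Q] = 6

x^3 - 181 has one real root r = 181^(1/3) and two complex roots r*zeta_3, r*zeta_3^2 where zeta_3 = e^(2*pi*i/3). The splitting field is Q(r, zeta_3). [Q(r):Q] = 3 and [Q(zeta_3):Q] = 2 with gcd = 1, so [Q(r, zeta_3):Q] = 3 * 2 = 6.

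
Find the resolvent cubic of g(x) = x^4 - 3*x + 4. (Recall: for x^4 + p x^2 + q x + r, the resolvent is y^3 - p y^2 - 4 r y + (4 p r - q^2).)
h(y) = y^3 - 16*y - 9

Identify coefficients: p = 0, q = -3, r = 4.
Plug into h(y) = y^3 - p y^2 - 4 r y + (4 p r - q^2):
  h(y) = y^3 - (0) y^2 - 4*(4) y + (4*(0)*(4) - (-3)^2)
       = y^3 + (0) y^2 + (-16) y + (-9).
Simplifying: h(y) = y^3 - 16*y - 9.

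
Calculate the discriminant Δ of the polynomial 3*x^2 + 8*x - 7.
Δ = 148

For a quadratic a x^2 + b x + c the discriminant is Δ = b^2 - 4ac = (8)^2 - 4*(3)*(-7) = 64 - (-84) = 148.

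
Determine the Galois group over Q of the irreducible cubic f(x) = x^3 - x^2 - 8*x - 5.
Gal(K/Q) = S_3 (symmetric group of order 6)

Compute the discriminant of x^3 + (-1)*x^2 + (-8)*x + (-5): Δ = 697. Since Δ is not a rational square, the Galois group is not contained in A_3; it must be the full S_3 (irreducibility of the cubic rules out anything smaller).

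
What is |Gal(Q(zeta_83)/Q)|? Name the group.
|Gal(Q(zeta_83)/Q)| = phi(83) = 82; group ≅ (Z/83Z)^* ≅ Z/82Z

The n-th cyclotomic polynomial Φ_83(x) is the minimal polynomial of zeta_83 over Q and has degree phi(83) = 82. So Q(zeta_83) is a degree-82 Galois extension with Galois group (Z/83Z)^*. (Z/83Z)^* is cyclic since 83 is an odd prime power (or 4). Hence Gal(Q(zeta_83)/Q) ≅ Z/82Z.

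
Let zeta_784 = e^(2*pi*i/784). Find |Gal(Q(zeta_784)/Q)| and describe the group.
|Gal(Q(zeta_784)/Q)| = phi(784) = 336; group ≅ (Z/784Z)^* ≅ Z/2Z × Z/4Z × Z/42Z

The n-th cyclotomic polynomial Φ_784(x) is the minimal polynomial of zeta_784 over Q and has degree phi(784) = 336. So Q(zeta_784) is a degree-336 Galois extension with Galois group (Z/784Z)^*. By CRT, (Z/784Z)^* ≅ (Z/16Z)^* × (Z/49Z)^*. Each prime-power unit group is (Z/16Z)^* ≅ Z/2Z × Z/4Z; (Z/49Z)^* ≅ Z/42Z. Hence Gal(Q(zeta_784)/Q) ≅ Z/2Z × Z/4Z × Z/42Z.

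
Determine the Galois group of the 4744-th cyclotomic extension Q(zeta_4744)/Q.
|Gal(Q(zeta_4744)/Q)| = phi(4744) = 2368; group ≅ (Z/4744Z)^* ≅ Z/2Z × Z/2Z × Z/592Z

The n-th cyclotomic polynomial Φ_4744(x) is the minimal polynomial of zeta_4744 over Q and has degree phi(4744) = 2368. So Q(zeta_4744) is a degree-2368 Galois extension with Galois group (Z/4744Z)^*. By CRT, (Z/4744Z)^* ≅ (Z/8Z)^* × (Z/593Z)^*. Each prime-power unit group is (Z/8Z)^* ≅ Z/2Z × Z/2Z; (Z/593Z)^* ≅ Z/592Z. Hence Gal(Q(zeta_4744)/Q) ≅ Z/2Z × Z/2Z × Z/592Z.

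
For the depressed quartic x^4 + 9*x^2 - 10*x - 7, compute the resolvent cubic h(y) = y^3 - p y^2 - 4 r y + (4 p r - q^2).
h(y) = y^3 - 9*y^2 + 28*y - 352

Identify coefficients: p = 9, q = -10, r = -7.
Plug into h(y) = y^3 - p y^2 - 4 r y + (4 p r - q^2):
  h(y) = y^3 - (9) y^2 - 4*(-7) y + (4*(9)*(-7) - (-10)^2)
       = y^3 + (-9) y^2 + (28) y + (-352).
Simplifying: h(y) = y^3 - 9*y^2 + 28*y - 352.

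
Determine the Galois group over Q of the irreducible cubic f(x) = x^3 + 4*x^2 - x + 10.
Gal(K/Q) = S_3 (symmetric group of order 6)

Compute the discriminant of x^3 + (4)*x^2 + (-1)*x + (10): Δ = -5960. Since Δ is not a rational square, the Galois group is not contained in A_3; it must be the full S_3 (irreducibility of the cubic rules out anything smaller).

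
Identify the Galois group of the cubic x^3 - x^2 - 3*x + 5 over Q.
Gal(K/Q) = S_3 (symmetric group of order 6)

Compute the discriminant of x^3 + (-1)*x^2 + (-3)*x + (5): Δ = -268. Since Δ is not a rational square, the Galois group is not contained in A_3; it must be the full S_3 (irreducibility of the cubic rules out anything smaller).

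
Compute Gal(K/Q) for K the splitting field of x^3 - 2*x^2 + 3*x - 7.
Gal(K/Q) = S_3 (symmetric group of order 6)

Compute the discriminant of x^3 + (-2)*x^2 + (3)*x + (-7): Δ = -863. Since Δ is not a rational square, the Galois group is not contained in A_3; it must be the full S_3 (irreducibility of the cubic rules out anything smaller).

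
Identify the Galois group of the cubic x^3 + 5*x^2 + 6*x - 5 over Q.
Gal(K/Q) = S_3 (symmetric group of order 6)

Compute the discriminant of x^3 + (5)*x^2 + (6)*x + (-5): Δ = -839. Since Δ is not a rational square, the Galois group is not contained in A_3; it must be the full S_3 (irreducibility of the cubic rules out anything smaller).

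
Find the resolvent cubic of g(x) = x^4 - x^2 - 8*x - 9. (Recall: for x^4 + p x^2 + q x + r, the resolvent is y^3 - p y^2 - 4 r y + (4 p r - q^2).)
h(y) = y^3 + y^2 + 36*y - 28

Identify coefficients: p = -1, q = -8, r = -9.
Plug into h(y) = y^3 - p y^2 - 4 r y + (4 p r - q^2):
  h(y) = y^3 - (-1) y^2 - 4*(-9) y + (4*(-1)*(-9) - (-8)^2)
       = y^3 + (1) y^2 + (36) y + (-28).
Simplifying: h(y) = y^3 + y^2 + 36*y - 28.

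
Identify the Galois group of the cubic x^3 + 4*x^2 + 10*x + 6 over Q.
Gal(K/Q) = S_3 (symmetric group of order 6)

Compute the discriminant of x^3 + (4)*x^2 + (10)*x + (6): Δ = -588. Since Δ is not a rational square, the Galois group is not contained in A_3; it must be the full S_3 (irreducibility of the cubic rules out anything smaller).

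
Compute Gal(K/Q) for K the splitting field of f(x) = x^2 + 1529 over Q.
Gal(K/Q) = Z/2Z (cyclic of order 2)

x^2 + 1529 is irreducible over Q since -1529 is not a rational square. The splitting field Q(sqrt(-1529)) has degree 2 over Q, and its unique nontrivial automorphism is sqrt(-1529) ↦ -sqrt(-1529). Hence Gal(Q(sqrt(-1529))/Q) = Z/2Z.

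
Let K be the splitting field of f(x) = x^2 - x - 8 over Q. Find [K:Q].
[K:Q] = 2

The discriminant of x^2 + (-1)*x + (-8) is b^2 - 4c = 1 - (-32) = 33. Since 33 is not a perfect square in Q, the polynomial is irreducible over Q. Its two roots generate a degree-2 extension, so [K:Q] = 2.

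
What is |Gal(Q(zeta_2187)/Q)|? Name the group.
|Gal(Q(zeta_2187)/Q)| = phi(2187) = 1458; group ≅ (Z/2187Z)^* ≅ Z/1458Z

The n-th cyclotomic polynomial Φ_2187(x) is the minimal polynomial of zeta_2187 over Q and has degree phi(2187) = 1458. So Q(zeta_2187) is a degree-1458 Galois extension with Galois group (Z/2187Z)^*. (Z/2187Z)^* is cyclic since 2187 is an odd prime power (or 4). Hence Gal(Q(zeta_2187)/Q) ≅ Z/1458Z.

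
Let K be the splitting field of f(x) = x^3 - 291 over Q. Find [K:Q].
[K:Q] = 6

x^3 - 291 has one real root r = 291^(1/3) and two complex roots r*zeta_3, r*zeta_3^2 where zeta_3 = e^(2*pi*i/3). The splitting field is Q(r, zeta_3). [Q(r):Q] = 3 and [Q(zeta_3):Q] = 2 with gcd = 1, so [Q(r, zeta_3):Q] = 3 * 2 = 6.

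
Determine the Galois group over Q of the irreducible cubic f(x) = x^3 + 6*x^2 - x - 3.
Gal(K/Q) = S_3 (symmetric group of order 6)

Compute the discriminant of x^3 + (6)*x^2 + (-1)*x + (-3): Δ = 2713. Since Δ is not a rational square, the Galois group is not contained in A_3; it must be the full S_3 (irreducibility of the cubic rules out anything smaller).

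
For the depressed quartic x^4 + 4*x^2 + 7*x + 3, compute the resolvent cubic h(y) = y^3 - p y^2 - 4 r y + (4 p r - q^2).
h(y) = y^3 - 4*y^2 - 12*y - 1

Identify coefficients: p = 4, q = 7, r = 3.
Plug into h(y) = y^3 - p y^2 - 4 r y + (4 p r - q^2):
  h(y) = y^3 - (4) y^2 - 4*(3) y + (4*(4)*(3) - (7)^2)
       = y^3 + (-4) y^2 + (-12) y + (-1).
Simplifying: h(y) = y^3 - 4*y^2 - 12*y - 1.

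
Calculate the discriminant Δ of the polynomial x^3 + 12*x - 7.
Δ = -8235

For a depressed cubic x^3 + p x + q the discriminant is Δ = -4 p^3 - 27 q^2 = -4*(12)^3 - 27*(-7)^2 = -6912 - 1323 = -8235.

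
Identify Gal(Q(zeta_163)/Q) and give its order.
|Gal(Q(zeta_163)/Q)| = phi(163) = 162; group ≅ (Z/163Z)^* ≅ Z/162Z

The n-th cyclotomic polynomial Φ_163(x) is the minimal polynomial of zeta_163 over Q and has degree phi(163) = 162. So Q(zeta_163) is a degree-162 Galois extension with Galois group (Z/163Z)^*. (Z/163Z)^* is cyclic since 163 is an odd prime power (or 4). Hence Gal(Q(zeta_163)/Q) ≅ Z/162Z.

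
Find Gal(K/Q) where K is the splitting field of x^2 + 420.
Gal(K/Q) = Z/2Z (cyclic of order 2)

x^2 + 420 is irreducible over Q since -420 is not a rational square. The splitting field Q(sqrt(-420)) has degree 2 over Q, and its unique nontrivial automorphism is sqrt(-420) ↦ -sqrt(-420). Hence Gal(Q(sqrt(-420))/Q) = Z/2Z.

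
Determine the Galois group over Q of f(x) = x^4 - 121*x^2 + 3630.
Gal(K/Q) = V_4 (Klein four-group, Z/2Z × Z/2Z)

f factors as (x^2 - 66)(x^2 - 55), so the splitting field is K = Q(sqrt(66), sqrt(55)). The elements 66, 55, 3630 are all non-squares in Q, so sqrt(66) and sqrt(55) generate independent quadratic extensions. Thus [K:Q] = 4 and Gal(K/Q) is generated by the two order-2 automorphisms sqrt(66) ↦ -sqrt(66) and sqrt(55) ↦ -sqrt(55), giving V_4.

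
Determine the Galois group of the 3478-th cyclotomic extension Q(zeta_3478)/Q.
|Gal(Q(zeta_3478)/Q)| = phi(3478) = 1656; group ≅ (Z/3478Z)^* ≅ Z/36Z × Z/46Z

The n-th cyclotomic polynomial Φ_3478(x) is the minimal polynomial of zeta_3478 over Q and has degree phi(3478) = 1656. So Q(zeta_3478) is a degree-1656 Galois extension with Galois group (Z/3478Z)^*. By CRT, (Z/3478Z)^* ≅ (Z/2Z)^* × (Z/37Z)^* × (Z/47Z)^*. Each prime-power unit group is (Z/2Z)^* ≅ trivial group (order 1); (Z/37Z)^* ≅ Z/36Z; (Z/47Z)^* ≅ Z/46Z. Hence Gal(Q(zeta_3478)/Q) ≅ Z/36Z × Z/46Z.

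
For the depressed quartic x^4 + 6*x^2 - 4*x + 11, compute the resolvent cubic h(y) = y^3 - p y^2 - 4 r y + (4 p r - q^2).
h(y) = y^3 - 6*y^2 - 44*y + 248

Identify coefficients: p = 6, q = -4, r = 11.
Plug into h(y) = y^3 - p y^2 - 4 r y + (4 p r - q^2):
  h(y) = y^3 - (6) y^2 - 4*(11) y + (4*(6)*(11) - (-4)^2)
       = y^3 + (-6) y^2 + (-44) y + (248).
Simplifying: h(y) = y^3 - 6*y^2 - 44*y + 248.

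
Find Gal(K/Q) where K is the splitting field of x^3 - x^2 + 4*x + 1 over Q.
Gal(K/Q) = S_3 (symmetric group of order 6)

Compute the discriminant of x^3 + (-1)*x^2 + (4)*x + (1): Δ = -335. Since Δ is not a rational square, the Galois group is not contained in A_3; it must be the full S_3 (irreducibility of the cubic rules out anything smaller).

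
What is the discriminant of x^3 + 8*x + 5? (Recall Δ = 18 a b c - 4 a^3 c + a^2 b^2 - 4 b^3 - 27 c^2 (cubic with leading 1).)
Δ = -2723

For x^3 + a x^2 + b x + c the discriminant is Δ = 18 a b c - 4 a^3 c + a^2 b^2 - 4 b^3 - 27 c^2.
Plug a = 0, b = 8, c = 5:
  18*(0)*(8)*(5) - 4*(0)^3*(5) + (0)^2*(8)^2 - 4*(8)^3 - 27*(5)^2
  = 0 + (0) + 0 + (-2048) + (-675)
  = -2723.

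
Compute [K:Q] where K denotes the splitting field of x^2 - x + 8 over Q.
[K:Q] = 2

The discriminant of x^2 + (-1)*x + (8) is b^2 - 4c = 1 - (32) = -31. Since -31 is not a perfect square in Q, the polynomial is irreducible over Q. Its two roots generate a degree-2 extension, so [K:Q] = 2.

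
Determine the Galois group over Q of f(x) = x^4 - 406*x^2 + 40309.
Gal(K/Q) = V_4 (Klein four-group, Z/2Z × Z/2Z)

f factors as (x^2 - 173)(x^2 - 233), so the splitting field is K = Q(sqrt(173), sqrt(233)). The elements 173, 233, 40309 are all non-squares in Q, so sqrt(173) and sqrt(233) generate independent quadratic extensions. Thus [K:Q] = 4 and Gal(K/Q) is generated by the two order-2 automorphisms sqrt(173) ↦ -sqrt(173) and sqrt(233) ↦ -sqrt(233), giving V_4.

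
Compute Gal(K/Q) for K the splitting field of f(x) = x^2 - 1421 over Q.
Gal(K/Q) = Z/2Z (cyclic of order 2)

x^2 - 1421 is irreducible over Q since 1421 is not a rational square. The splitting field Q(sqrt(1421)) has degree 2 over Q, and its unique nontrivial automorphism is sqrt(1421) ↦ -sqrt(1421). Hence Gal(Q(sqrt(1421))/Q) = Z/2Z.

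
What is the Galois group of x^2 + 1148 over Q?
Gal(K/Q) = Z/2Z (cyclic of order 2)

x^2 + 1148 is irreducible over Q since -1148 is not a rational square. The splitting field Q(sqrt(-1148)) has degree 2 over Q, and its unique nontrivial automorphism is sqrt(-1148) ↦ -sqrt(-1148). Hence Gal(Q(sqrt(-1148))/Q) = Z/2Z.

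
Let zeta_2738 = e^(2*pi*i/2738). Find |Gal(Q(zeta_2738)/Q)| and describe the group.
|Gal(Q(zeta_2738)/Q)| = phi(2738) = 1332; group ≅ (Z/2738Z)^* ≅ Z/1332Z

The n-th cyclotomic polynomial Φ_2738(x) is the minimal polynomial of zeta_2738 over Q and has degree phi(2738) = 1332. So Q(zeta_2738) is a degree-1332 Galois extension with Galois group (Z/2738Z)^*. By CRT, (Z/2738Z)^* ≅ (Z/2Z)^* × (Z/1369Z)^*. Each prime-power unit group is (Z/2Z)^* ≅ trivial group (order 1); (Z/1369Z)^* ≅ Z/1332Z. Hence Gal(Q(zeta_2738)/Q) ≅ Z/1332Z.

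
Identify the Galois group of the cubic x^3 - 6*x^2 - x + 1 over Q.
Gal(K/Q) = S_3 (symmetric group of order 6)

Compute the discriminant of x^3 + (-6)*x^2 + (-1)*x + (1): Δ = 985. Since Δ is not a rational square, the Galois group is not contained in A_3; it must be the full S_3 (irreducibility of the cubic rules out anything smaller).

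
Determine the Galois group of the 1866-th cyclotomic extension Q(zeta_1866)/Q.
|Gal(Q(zeta_1866)/Q)| = phi(1866) = 620; group ≅ (Z/1866Z)^* ≅ Z/2Z × Z/310Z

The n-th cyclotomic polynomial Φ_1866(x) is the minimal polynomial of zeta_1866 over Q and has degree phi(1866) = 620. So Q(zeta_1866) is a degree-620 Galois extension with Galois group (Z/1866Z)^*. By CRT, (Z/1866Z)^* ≅ (Z/2Z)^* × (Z/3Z)^* × (Z/311Z)^*. Each prime-power unit group is (Z/2Z)^* ≅ trivial group (order 1); (Z/3Z)^* ≅ Z/2Z; (Z/311Z)^* ≅ Z/310Z. Hence Gal(Q(zeta_1866)/Q) ≅ Z/2Z × Z/310Z.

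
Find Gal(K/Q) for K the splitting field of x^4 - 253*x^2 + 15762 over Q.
Gal(K/Q) = V_4 (Klein four-group, Z/2Z × Z/2Z)

f factors as (x^2 - 142)(x^2 - 111), so the splitting field is K = Q(sqrt(142), sqrt(111)). The elements 142, 111, 15762 are all non-squares in Q, so sqrt(142) and sqrt(111) generate independent quadratic extensions. Thus [K:Q] = 4 and Gal(K/Q) is generated by the two order-2 automorphisms sqrt(142) ↦ -sqrt(142) and sqrt(111) ↦ -sqrt(111), giving V_4.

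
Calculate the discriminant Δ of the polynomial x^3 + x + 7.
Δ = -1327

For a depressed cubic x^3 + p x + q the discriminant is Δ = -4 p^3 - 27 q^2 = -4*(1)^3 - 27*(7)^2 = -4 - 1323 = -1327.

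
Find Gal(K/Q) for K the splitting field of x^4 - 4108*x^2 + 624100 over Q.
Gal(K/Q) = Z/2Z (cyclic of order 2)

f factors as (x^2 - 158)(x^2 - 3950), so the splitting field is K = Q(sqrt(158), sqrt(3950)). The squarefree part of 158 is 158 and the squarefree part of 3950 is also 158, so sqrt(158) and sqrt(3950) are both rational multiples of sqrt(158). Hence Q(sqrt(158)) = Q(sqrt(3950)) = Q(sqrt(158)), and the splitting field collapses to a single degree-2 extension with Galois group Z/2Z.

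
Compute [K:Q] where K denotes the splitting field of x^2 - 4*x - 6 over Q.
[K:Q] = 2

The discriminant of x^2 + (-4)*x + (-6) is b^2 - 4c = 16 - (-24) = 40. Since 40 is not a perfect square in Q, the polynomial is irreducible over Q. Its two roots generate a degree-2 extension, so [K:Q] = 2.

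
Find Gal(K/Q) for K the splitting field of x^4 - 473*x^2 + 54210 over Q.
Gal(K/Q) = V_4 (Klein four-group, Z/2Z × Z/2Z)

f factors as (x^2 - 195)(x^2 - 278), so the splitting field is K = Q(sqrt(195), sqrt(278)). The elements 195, 278, 54210 are all non-squares in Q, so sqrt(195) and sqrt(278) generate independent quadratic extensions. Thus [K:Q] = 4 and Gal(K/Q) is generated by the two order-2 automorphisms sqrt(195) ↦ -sqrt(195) and sqrt(278) ↦ -sqrt(278), giving V_4.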